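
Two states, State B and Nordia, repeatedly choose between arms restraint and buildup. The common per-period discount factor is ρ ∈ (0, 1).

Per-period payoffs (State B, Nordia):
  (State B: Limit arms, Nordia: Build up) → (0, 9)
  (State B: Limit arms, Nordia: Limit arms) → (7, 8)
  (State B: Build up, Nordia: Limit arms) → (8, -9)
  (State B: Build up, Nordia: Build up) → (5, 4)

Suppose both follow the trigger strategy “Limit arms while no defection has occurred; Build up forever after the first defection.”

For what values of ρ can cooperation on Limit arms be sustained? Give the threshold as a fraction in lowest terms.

State B's threshold: (8−7)/(8−5) = 1/3.
Nordia's threshold: (9−8)/(9−4) = 1/5.
1/3 > 1/5, so State B binds and ρ* = 1/3.

1/3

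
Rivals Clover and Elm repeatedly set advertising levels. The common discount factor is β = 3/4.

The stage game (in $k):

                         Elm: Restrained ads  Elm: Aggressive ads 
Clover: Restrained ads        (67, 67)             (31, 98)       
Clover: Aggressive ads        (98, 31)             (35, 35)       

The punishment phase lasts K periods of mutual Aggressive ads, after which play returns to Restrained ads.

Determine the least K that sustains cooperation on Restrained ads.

Need Σ_{k=1}^{K} β^k ≥ (98−67)/(67−35) = 0.9688 at β = 3/4.
At K = 1 the sum is 0.7500 < 0.9688; at K = 2 it is 1.3125 ≥ 0.9688.
So the minimum punishment length is K = 2.

2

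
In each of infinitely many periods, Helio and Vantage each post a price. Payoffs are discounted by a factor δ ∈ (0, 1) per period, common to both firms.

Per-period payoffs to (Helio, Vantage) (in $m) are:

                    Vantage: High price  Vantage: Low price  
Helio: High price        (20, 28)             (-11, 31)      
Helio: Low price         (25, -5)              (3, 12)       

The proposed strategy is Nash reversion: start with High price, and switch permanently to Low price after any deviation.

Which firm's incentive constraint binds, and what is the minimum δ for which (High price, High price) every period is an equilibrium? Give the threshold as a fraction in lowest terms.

Helio; δ ≥ 5/22

Helio's threshold: (25−20)/(25−3) = 5/22.
Vantage's threshold: (31−28)/(31−12) = 3/19.
5/22 > 3/19, so Helio binds and δ* = 5/22.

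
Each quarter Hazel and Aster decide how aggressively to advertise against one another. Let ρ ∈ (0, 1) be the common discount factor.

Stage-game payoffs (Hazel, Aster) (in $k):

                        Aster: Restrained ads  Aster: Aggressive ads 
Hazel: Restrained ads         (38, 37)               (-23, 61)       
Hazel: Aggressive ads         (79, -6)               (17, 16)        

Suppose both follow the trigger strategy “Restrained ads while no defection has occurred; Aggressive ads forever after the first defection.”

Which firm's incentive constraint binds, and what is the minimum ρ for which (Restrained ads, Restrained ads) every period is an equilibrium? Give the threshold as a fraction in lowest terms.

Hazel: cooperation gives 38 each period; deviation gives 79 once then 17 forever.
  38/(1−ρ) ≥ 79 + 17ρ/(1−ρ) ⇒ ρ ≥ 41/62.
Aster: cooperation gives 37 each period; deviation gives 61 once then 16 forever.
  ρ ≥ 24/45 = 8/15.
Both must hold, so the binding constraint is Hazel's: ρ ≥ 41/62.

Hazel; ρ ≥ 41/62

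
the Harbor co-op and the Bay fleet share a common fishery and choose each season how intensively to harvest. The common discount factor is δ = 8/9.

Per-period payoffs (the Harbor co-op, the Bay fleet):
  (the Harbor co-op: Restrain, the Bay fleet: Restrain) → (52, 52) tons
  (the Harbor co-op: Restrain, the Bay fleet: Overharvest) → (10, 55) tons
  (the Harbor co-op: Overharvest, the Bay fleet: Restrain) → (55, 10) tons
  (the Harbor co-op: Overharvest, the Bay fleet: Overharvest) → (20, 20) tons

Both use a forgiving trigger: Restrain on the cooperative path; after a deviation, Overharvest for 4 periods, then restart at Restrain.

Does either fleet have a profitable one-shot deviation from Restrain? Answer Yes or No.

No

A one-shot deviation gives 55 now, then 20 for 4 periods, then back to 52.
Gain from deviating: (55−52) today; loss: (52−20) in each of the next 4 periods.
No-deviation condition: (52−20)(δ+…+δ^4) ≥ 55−52, i.e. δ+…+δ^4 ≥ 3/32.
At δ = 8/9: δ+…+δ^4 = 3.0056 ≥ 0.0938.
So cooperation is sustainable.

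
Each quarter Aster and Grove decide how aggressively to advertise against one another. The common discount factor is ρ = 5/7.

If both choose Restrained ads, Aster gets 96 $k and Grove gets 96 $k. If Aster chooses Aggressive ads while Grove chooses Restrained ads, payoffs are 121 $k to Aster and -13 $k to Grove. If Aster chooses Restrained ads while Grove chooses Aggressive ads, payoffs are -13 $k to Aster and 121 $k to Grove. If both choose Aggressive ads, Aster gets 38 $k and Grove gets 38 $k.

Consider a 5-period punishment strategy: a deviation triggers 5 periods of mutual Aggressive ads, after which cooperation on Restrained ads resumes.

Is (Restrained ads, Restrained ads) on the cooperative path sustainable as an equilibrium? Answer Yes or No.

IC: ρ+…+ρ^5 ≥ (121−96)/(96−38) = 25/58.
At ρ = 5/7: partial sum = 2.0352 ≥ 0.4310. Cooperation sustainable.

Yes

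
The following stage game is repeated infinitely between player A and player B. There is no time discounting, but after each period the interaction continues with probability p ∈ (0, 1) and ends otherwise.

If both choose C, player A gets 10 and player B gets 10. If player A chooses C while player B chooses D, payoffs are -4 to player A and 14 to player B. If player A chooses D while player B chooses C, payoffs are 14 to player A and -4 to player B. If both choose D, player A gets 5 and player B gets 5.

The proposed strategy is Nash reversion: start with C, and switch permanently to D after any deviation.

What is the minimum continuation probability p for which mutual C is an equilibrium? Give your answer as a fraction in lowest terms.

Expected cooperation value is 10 + p·10 + p²·10 + … = 10/(1−p); deviation gives 14 + p·5/(1−p).
10 ≥ 14(1−p) + 5p ⇒ 9p ≥ 4 ⇒ p ≥ 4/9.

4/9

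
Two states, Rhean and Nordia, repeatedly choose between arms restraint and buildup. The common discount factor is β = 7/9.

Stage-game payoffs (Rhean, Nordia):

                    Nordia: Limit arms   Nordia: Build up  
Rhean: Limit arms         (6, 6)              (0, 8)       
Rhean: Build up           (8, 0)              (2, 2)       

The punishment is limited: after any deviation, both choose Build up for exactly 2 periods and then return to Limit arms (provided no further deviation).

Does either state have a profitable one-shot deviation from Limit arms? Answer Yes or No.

IC: β+…+β^2 ≥ (8−6)/(6−2) = 1/2.
At β = 7/9: partial sum = 1.3827 ≥ 0.5000. Cooperation sustainable.

No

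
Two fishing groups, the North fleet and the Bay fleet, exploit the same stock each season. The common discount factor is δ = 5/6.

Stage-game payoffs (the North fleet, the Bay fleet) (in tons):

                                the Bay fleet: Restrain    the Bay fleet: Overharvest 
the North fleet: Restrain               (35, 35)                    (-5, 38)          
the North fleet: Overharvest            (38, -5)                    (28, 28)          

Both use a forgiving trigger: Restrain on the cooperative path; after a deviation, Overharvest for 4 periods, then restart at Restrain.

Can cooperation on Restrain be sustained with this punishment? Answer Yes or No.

A one-shot deviation gives 38 now, then 28 for 4 periods, then back to 35.
Gain from deviating: (38−35) today; loss: (35−28) in each of the next 4 periods.
No-deviation condition: (35−28)(δ+…+δ^4) ≥ 38−35, i.e. δ+…+δ^4 ≥ 3/7.
At δ = 5/6: δ+…+δ^4 = 2.5887 ≥ 0.4286.
So cooperation is sustainable.

Yes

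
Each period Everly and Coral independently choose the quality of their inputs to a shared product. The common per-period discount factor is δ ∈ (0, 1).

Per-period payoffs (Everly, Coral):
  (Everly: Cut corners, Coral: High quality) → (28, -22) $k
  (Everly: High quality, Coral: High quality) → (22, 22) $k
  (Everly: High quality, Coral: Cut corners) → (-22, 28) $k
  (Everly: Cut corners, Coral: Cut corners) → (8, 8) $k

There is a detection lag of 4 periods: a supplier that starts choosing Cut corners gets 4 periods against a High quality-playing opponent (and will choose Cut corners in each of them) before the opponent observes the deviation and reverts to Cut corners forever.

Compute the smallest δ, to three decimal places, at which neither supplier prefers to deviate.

0.740

A deviator earns 28 for 4 periods, then 8 forever; cooperating earns 22 forever. Multiplying the IC by (1−δ):
22 ≥ 28(1−δ^4) + 8δ^4, so 20·δ^4 ≥ 6 and δ^4 ≥ 3/10.
δ ≥ (3/10)^(1/4) ≈ 0.740.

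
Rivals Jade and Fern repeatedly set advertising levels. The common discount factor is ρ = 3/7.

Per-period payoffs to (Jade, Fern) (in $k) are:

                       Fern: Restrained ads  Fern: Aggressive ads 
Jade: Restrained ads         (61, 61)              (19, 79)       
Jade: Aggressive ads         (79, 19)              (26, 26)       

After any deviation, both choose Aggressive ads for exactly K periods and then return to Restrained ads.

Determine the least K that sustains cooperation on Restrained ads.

2

Need Σ_{k=1}^{K} ρ^k ≥ (79−61)/(61−26) = 0.5143 at ρ = 3/7.
At K = 1 the sum is 0.4286 < 0.5143; at K = 2 it is 0.6122 ≥ 0.5143.
So the minimum punishment length is K = 2.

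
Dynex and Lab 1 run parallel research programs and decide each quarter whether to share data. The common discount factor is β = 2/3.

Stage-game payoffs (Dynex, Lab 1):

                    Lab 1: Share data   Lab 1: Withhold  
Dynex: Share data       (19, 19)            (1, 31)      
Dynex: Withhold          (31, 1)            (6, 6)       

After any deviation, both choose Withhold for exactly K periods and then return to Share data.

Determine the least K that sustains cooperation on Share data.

No profitable deviation requires (19−6)(β+…+β^K) ≥ 31−19, i.e. β+…+β^K ≥ 12/13 ≈ 0.9231.
With β = 2/3, the partial sums are K=1: 0.6667, K=2: 1.1111.
K = 2 is the first length at which the sum reaches 0.9231.

2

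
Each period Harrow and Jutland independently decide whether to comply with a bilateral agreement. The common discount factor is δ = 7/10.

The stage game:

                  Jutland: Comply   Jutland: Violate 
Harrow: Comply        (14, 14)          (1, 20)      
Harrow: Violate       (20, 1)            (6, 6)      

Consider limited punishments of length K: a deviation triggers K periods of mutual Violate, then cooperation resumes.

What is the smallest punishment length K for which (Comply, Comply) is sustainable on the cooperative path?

2

Need Σ_{k=1}^{K} δ^k ≥ (20−14)/(14−6) = 0.7500 at δ = 7/10.
At K = 1 the sum is 0.7000 < 0.7500; at K = 2 it is 1.1900 ≥ 0.7500.
So the minimum punishment length is K = 2.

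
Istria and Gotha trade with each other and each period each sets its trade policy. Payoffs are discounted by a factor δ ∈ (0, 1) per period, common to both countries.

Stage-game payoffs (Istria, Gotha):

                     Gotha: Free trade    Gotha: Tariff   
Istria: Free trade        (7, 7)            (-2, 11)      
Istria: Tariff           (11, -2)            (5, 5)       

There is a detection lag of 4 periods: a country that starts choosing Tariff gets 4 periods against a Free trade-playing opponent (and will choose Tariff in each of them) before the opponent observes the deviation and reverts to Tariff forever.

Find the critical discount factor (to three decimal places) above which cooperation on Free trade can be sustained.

Deviating for the 4 undetected periods gains 11−7 = 4 per period over cooperation, then loses 7−5 = 2 per period forever once punishment starts.
Gain: 4(1 + δ + … + δ^3); loss: 2·δ^4/(1−δ).
No profitable deviation ⇔ 4(1−δ^4) ≤ 2·δ^4, i.e. δ^4 ≥ 4/(4+2) = 2/3.
Hence δ ≥ (2/3)^(1/4) ≈ 0.904.

0.904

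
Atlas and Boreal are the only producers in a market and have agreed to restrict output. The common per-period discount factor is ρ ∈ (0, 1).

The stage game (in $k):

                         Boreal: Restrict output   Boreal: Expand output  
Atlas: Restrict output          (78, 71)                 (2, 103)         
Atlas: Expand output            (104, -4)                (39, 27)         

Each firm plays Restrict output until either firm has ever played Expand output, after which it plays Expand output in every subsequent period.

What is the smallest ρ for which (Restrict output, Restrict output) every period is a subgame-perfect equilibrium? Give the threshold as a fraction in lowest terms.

Atlas: cooperation gives 78 each period; deviation gives 104 once then 39 forever.
  78/(1−ρ) ≥ 104 + 39ρ/(1−ρ) ⇒ ρ ≥ 26/65 = 2/5.
Boreal: cooperation gives 71 each period; deviation gives 103 once then 27 forever.
  ρ ≥ 32/76 = 8/19.
Both must hold, so the binding constraint is Boreal's: ρ ≥ 8/19.

8/19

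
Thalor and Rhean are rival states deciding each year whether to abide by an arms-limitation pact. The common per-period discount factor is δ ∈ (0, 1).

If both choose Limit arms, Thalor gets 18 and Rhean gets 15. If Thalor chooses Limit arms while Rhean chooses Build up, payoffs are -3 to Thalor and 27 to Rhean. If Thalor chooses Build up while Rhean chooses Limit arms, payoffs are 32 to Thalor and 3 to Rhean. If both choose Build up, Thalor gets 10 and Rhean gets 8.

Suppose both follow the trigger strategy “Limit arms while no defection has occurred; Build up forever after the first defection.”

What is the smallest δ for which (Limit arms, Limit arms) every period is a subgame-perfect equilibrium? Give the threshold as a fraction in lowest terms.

For Thalor: deviation gain 32−18 = 14, per-period punishment loss 18−10 = 8. IC gives δ ≥ 14/22 = 7/11.
For Rhean: gain 12, loss 7 per period, so δ ≥ 12/19.
The tighter constraint is Thalor's, so cooperation needs δ ≥ 7/11.

7/11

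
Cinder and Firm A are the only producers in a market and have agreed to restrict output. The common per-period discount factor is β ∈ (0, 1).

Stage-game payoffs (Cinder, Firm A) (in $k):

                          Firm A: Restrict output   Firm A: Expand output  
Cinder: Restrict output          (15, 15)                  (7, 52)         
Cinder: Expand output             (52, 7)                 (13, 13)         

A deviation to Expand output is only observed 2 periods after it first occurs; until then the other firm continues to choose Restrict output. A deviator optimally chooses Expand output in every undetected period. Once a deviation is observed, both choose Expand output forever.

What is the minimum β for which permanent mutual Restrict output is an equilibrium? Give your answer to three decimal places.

Deviating for the 2 undetected periods gains 52−15 = 37 per period over cooperation, then loses 15−13 = 2 per period forever once punishment starts.
Gain: 37(1 + β + … + β^1); loss: 2·β^2/(1−β).
No profitable deviation ⇔ 37(1−β^2) ≤ 2·β^2, i.e. β^2 ≥ 37/(37+2) = 37/39.
Hence β ≥ (37/39)^(1/2) ≈ 0.974.

0.974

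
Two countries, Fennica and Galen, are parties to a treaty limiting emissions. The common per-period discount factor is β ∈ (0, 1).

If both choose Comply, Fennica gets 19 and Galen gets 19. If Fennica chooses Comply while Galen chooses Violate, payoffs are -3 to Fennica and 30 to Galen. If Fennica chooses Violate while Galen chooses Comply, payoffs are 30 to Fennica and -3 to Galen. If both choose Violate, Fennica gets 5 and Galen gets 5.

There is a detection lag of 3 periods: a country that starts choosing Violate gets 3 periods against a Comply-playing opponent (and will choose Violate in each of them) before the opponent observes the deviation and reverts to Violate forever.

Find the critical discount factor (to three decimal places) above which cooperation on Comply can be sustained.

The best deviation is to choose Violate for all 3 undetected periods, earning 30 each, then 5 forever once detected.
Deviation value: 30(1−β^3)/(1−β) + 5β^3/(1−β); cooperation value: 19/(1−β).
IC: 19 ≥ 30(1−β^3) + 5β^3 = 30 − 25β^3.
So β^3 ≥ 11/25, giving β ≥ (11/25)^(1/3) ≈ 0.761.

0.761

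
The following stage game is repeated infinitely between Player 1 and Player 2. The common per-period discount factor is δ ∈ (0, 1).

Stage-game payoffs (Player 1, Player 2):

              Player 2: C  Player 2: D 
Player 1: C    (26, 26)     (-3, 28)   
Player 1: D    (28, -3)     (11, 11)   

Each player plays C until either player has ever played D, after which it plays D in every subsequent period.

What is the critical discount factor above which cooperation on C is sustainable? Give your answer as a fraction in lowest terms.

Cooperation forever yields 26 each period: 26/(1−δ).
Deviating yields 28 once, then 11 forever: 28 + 11δ/(1−δ).
No profitable deviation requires 26/(1−δ) ≥ 28 + 11δ/(1−δ).
Multiplying by (1−δ): 26 ≥ 28(1−δ) + 11δ = 28 − 17δ.
So 17δ ≥ 2, i.e. δ ≥ 2/17.

2/17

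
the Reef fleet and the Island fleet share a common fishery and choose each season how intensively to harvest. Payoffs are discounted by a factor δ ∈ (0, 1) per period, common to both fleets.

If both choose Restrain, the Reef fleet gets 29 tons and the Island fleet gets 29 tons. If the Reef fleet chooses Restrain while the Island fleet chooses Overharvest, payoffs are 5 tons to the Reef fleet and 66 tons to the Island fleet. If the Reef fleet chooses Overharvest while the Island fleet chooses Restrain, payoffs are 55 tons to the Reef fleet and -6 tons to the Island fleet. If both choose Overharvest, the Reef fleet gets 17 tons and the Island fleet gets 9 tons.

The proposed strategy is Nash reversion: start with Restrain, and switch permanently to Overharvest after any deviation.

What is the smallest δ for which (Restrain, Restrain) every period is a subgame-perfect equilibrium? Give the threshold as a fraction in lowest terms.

13/19

For the Reef fleet: deviation gain 55−29 = 26, per-period punishment loss 29−17 = 12. IC gives δ ≥ 26/38 = 13/19.
For the Island fleet: gain 37, loss 20 per period, so δ ≥ 37/57.
The tighter constraint is the Reef fleet's, so cooperation needs δ ≥ 13/19.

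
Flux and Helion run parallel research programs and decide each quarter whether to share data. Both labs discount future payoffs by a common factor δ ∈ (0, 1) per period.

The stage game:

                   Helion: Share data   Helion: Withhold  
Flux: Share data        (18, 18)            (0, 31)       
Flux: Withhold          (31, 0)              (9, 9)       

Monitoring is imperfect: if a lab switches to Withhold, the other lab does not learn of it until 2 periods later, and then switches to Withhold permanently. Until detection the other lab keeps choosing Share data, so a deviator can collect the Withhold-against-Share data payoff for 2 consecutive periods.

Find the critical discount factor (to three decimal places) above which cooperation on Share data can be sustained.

0.769

The best deviation is to choose Withhold for all 2 undetected periods, earning 31 each, then 9 forever once detected.
Deviation value: 31(1−δ^2)/(1−δ) + 9δ^2/(1−δ); cooperation value: 18/(1−δ).
IC: 18 ≥ 31(1−δ^2) + 9δ^2 = 31 − 22δ^2.
So δ^2 ≥ 13/22, giving δ ≥ (13/22)^(1/2) ≈ 0.769.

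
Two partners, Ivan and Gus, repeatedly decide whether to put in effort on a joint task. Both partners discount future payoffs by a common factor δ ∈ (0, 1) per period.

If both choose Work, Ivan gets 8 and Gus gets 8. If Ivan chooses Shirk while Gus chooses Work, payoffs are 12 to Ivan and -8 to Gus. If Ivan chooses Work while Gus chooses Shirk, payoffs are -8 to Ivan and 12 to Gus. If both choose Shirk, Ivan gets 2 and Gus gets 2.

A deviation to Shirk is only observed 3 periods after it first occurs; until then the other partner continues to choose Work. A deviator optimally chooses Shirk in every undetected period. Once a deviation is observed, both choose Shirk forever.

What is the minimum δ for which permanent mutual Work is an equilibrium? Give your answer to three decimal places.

0.737

The best deviation is to choose Shirk for all 3 undetected periods, earning 12 each, then 2 forever once detected.
Deviation value: 12(1−δ^3)/(1−δ) + 2δ^3/(1−δ); cooperation value: 8/(1−δ).
IC: 8 ≥ 12(1−δ^3) + 2δ^3 = 12 − 10δ^3.
So δ^3 ≥ 4/10 = 2/5, giving δ ≥ (2/5)^(1/3) ≈ 0.737.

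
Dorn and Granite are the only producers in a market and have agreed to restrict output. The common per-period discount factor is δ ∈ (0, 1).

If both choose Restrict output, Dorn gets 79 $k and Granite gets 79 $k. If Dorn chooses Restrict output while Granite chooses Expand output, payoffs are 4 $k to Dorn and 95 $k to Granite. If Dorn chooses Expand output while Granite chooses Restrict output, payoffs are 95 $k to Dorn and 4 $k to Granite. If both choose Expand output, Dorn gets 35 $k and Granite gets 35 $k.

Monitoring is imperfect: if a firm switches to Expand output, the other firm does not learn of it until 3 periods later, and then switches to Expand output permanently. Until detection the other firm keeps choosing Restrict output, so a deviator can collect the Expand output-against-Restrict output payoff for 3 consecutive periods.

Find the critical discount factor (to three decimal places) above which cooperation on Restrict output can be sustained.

0.644

Deviating for the 3 undetected periods gains 95−79 = 16 per period over cooperation, then loses 79−35 = 44 per period forever once punishment starts.
Gain: 16(1 + δ + … + δ^2); loss: 44·δ^3/(1−δ).
No profitable deviation ⇔ 16(1−δ^3) ≤ 44·δ^3, i.e. δ^3 ≥ 16/(16+44) = 4/15.
Hence δ ≥ (4/15)^(1/3) ≈ 0.644.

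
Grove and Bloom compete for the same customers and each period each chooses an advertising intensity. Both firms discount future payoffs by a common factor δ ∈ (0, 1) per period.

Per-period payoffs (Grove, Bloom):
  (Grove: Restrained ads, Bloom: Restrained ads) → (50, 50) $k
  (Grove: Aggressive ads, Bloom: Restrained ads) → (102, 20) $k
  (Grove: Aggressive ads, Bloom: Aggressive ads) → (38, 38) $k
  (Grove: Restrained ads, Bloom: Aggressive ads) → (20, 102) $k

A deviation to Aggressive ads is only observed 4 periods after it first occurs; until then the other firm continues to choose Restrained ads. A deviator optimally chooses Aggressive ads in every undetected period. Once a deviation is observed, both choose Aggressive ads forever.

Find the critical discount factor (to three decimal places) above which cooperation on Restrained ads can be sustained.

Deviating for the 4 undetected periods gains 102−50 = 52 per period over cooperation, then loses 50−38 = 12 per period forever once punishment starts.
Gain: 52(1 + δ + … + δ^3); loss: 12·δ^4/(1−δ).
No profitable deviation ⇔ 52(1−δ^4) ≤ 12·δ^4, i.e. δ^4 ≥ 52/(52+12) = 13/16.
Hence δ ≥ (13/16)^(1/4) ≈ 0.949.

0.949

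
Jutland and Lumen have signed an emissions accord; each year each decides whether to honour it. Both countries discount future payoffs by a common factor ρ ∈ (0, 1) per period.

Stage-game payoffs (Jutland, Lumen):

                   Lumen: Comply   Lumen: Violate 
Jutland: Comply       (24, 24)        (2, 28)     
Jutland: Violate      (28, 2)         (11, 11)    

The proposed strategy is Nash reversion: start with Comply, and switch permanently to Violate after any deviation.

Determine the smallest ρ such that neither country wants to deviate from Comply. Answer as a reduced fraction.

Cooperation forever yields 24 each period: 24/(1−ρ).
Deviating yields 28 once, then 11 forever: 28 + 11ρ/(1−ρ).
No profitable deviation requires 24/(1−ρ) ≥ 28 + 11ρ/(1−ρ).
Multiplying by (1−ρ): 24 ≥ 28(1−ρ) + 11ρ = 28 − 17ρ.
So 17ρ ≥ 4, i.e. ρ ≥ 4/17.

4/17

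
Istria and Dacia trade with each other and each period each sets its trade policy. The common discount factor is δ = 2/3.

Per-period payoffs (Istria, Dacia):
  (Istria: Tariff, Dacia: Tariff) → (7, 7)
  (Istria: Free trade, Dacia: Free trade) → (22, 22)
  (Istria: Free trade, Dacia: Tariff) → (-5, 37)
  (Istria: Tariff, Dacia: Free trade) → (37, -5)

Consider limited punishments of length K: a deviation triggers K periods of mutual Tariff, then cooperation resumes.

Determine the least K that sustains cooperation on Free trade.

No profitable deviation requires (22−7)(δ+…+δ^K) ≥ 37−22, i.e. δ+…+δ^K ≥ 1 ≈ 1.0000.
With δ = 2/3, the partial sums are K=1: 0.6667, K=2: 1.1111.
K = 2 is the first length at which the sum reaches 1.0000.

2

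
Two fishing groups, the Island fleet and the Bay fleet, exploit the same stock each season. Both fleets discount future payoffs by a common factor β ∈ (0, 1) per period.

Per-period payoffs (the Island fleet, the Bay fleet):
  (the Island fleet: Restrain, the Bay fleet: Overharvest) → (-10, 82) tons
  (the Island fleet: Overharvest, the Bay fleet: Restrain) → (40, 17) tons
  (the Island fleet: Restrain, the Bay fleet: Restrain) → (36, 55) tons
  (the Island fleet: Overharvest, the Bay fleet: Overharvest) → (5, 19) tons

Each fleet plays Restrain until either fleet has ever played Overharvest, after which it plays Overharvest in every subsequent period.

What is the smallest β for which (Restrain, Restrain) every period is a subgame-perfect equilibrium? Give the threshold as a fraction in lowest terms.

the Island fleet's threshold: (40−36)/(40−5) = 4/35.
the Bay fleet's threshold: (82−55)/(82−19) = 3/7.
4/35 < 3/7, so the Bay fleet binds and β* = 3/7.

3/7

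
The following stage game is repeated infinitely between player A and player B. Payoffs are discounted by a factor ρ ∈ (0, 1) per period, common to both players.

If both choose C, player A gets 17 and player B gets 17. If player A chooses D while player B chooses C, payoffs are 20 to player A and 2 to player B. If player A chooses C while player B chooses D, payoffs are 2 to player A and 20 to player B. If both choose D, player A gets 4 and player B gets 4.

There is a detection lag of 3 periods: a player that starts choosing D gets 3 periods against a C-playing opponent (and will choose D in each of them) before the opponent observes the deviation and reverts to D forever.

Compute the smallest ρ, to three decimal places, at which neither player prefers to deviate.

0.572

Deviating for the 3 undetected periods gains 20−17 = 3 per period over cooperation, then loses 17−4 = 13 per period forever once punishment starts.
Gain: 3(1 + ρ + … + ρ^2); loss: 13·ρ^3/(1−ρ).
No profitable deviation ⇔ 3(1−ρ^3) ≤ 13·ρ^3, i.e. ρ^3 ≥ 3/(3+13) = 3/16.
Hence ρ ≥ (3/16)^(1/3) ≈ 0.572.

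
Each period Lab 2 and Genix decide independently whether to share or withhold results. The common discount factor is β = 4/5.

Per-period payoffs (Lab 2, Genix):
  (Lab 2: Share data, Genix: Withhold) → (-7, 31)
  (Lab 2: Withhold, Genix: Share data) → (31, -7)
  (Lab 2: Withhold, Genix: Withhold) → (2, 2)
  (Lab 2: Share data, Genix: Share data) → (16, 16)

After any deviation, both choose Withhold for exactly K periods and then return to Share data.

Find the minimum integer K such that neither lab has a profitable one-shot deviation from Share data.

Need Σ_{k=1}^{K} β^k ≥ (31−16)/(16−2) = 1.0714 at β = 4/5.
At K = 1 the sum is 0.8000 < 1.0714; at K = 2 it is 1.4400 ≥ 1.0714.
So the minimum punishment length is K = 2.

2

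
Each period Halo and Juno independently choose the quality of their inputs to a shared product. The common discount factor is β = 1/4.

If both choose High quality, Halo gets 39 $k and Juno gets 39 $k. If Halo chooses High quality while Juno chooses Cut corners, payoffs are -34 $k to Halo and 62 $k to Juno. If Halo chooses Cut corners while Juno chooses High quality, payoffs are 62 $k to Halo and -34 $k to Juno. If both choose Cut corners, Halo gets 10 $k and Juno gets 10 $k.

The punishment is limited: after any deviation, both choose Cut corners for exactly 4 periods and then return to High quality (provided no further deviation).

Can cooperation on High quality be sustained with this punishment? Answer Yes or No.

No

A one-shot deviation gives 62 now, then 10 for 4 periods, then back to 39.
Gain from deviating: (62−39) today; loss: (39−10) in each of the next 4 periods.
No-deviation condition: (39−10)(β+…+β^4) ≥ 62−39, i.e. β+…+β^4 ≥ 23/29.
At β = 1/4: β+…+β^4 = 0.3320 < 0.7931.
So cooperation is not sustainable.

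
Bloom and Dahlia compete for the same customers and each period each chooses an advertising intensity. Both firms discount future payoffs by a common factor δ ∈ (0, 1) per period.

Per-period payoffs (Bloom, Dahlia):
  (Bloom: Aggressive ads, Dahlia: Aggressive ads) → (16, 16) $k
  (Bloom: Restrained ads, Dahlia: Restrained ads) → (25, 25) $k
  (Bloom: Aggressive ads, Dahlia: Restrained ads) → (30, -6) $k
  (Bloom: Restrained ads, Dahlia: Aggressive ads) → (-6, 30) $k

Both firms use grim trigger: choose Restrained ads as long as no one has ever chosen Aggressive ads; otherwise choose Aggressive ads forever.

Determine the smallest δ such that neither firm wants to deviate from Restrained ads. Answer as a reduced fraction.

5/14

Cooperation forever yields 25 each period: 25/(1−δ).
Deviating yields 30 once, then 16 forever: 30 + 16δ/(1−δ).
No profitable deviation requires 25/(1−δ) ≥ 30 + 16δ/(1−δ).
Multiplying by (1−δ): 25 ≥ 30(1−δ) + 16δ = 30 − 14δ.
So 14δ ≥ 5, i.e. δ ≥ 5/14.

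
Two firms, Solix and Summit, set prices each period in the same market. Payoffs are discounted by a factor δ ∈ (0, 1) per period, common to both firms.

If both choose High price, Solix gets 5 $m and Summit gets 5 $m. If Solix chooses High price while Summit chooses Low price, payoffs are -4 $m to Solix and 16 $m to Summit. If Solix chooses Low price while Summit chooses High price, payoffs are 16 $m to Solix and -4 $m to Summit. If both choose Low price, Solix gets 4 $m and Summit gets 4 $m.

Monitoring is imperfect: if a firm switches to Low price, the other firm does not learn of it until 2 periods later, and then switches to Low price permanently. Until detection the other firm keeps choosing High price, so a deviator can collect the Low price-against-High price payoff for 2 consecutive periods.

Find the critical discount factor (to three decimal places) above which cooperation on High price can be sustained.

0.957

Deviating for the 2 undetected periods gains 16−5 = 11 per period over cooperation, then loses 5−4 = 1 per period forever once punishment starts.
Gain: 11(1 + δ + … + δ^1); loss: 1·δ^2/(1−δ).
No profitable deviation ⇔ 11(1−δ^2) ≤ 1·δ^2, i.e. δ^2 ≥ 11/(11+1) = 11/12.
Hence δ ≥ (11/12)^(1/2) ≈ 0.957.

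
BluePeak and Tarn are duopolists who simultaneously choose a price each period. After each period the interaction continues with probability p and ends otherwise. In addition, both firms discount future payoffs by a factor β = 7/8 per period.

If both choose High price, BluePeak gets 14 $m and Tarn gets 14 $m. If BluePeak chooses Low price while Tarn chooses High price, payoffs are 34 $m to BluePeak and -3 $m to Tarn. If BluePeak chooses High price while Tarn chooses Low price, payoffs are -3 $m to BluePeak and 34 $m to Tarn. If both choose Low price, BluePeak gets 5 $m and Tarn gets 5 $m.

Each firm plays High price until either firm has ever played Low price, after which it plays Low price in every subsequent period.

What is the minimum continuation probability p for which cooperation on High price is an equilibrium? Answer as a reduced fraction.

160/203

Expected continuation weight on next period's payoff is β·p = 7/8·p, which plays the role of the discount factor.
Cooperation requires 7/8·p ≥ (34−14)/(34−5) = 20/29, hence p ≥ 160/203.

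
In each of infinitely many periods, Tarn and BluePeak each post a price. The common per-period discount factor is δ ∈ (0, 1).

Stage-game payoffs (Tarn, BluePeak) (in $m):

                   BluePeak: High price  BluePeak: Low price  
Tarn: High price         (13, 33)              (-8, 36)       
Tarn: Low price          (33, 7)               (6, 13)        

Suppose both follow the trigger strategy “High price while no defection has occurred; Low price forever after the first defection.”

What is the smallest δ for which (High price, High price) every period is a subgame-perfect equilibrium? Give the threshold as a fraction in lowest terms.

20/27

Tarn's threshold: (33−13)/(33−6) = 20/27.
BluePeak's threshold: (36−33)/(36−13) = 3/23.
20/27 > 3/23, so Tarn binds and δ* = 20/27.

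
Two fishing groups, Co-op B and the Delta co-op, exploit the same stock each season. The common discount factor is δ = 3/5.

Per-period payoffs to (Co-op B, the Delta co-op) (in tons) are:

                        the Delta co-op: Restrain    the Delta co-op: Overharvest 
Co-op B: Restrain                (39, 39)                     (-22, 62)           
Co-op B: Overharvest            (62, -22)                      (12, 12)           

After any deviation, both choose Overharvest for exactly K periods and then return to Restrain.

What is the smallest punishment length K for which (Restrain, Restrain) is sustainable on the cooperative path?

No profitable deviation requires (39−12)(δ+…+δ^K) ≥ 62−39, i.e. δ+…+δ^K ≥ 23/27 ≈ 0.8519.
With δ = 3/5, the partial sums are K=1: 0.6000, K=2: 0.9600.
K = 2 is the first length at which the sum reaches 0.8519.

2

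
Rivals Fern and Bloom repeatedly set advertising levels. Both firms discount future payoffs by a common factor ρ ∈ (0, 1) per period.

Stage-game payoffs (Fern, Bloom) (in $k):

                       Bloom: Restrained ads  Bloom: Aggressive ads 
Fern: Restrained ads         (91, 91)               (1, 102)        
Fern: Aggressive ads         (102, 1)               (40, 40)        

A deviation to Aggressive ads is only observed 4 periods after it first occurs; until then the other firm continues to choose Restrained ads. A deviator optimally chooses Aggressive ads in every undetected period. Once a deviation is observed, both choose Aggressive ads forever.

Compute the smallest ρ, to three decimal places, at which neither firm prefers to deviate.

Deviating for the 4 undetected periods gains 102−91 = 11 per period over cooperation, then loses 91−40 = 51 per period forever once punishment starts.
Gain: 11(1 + ρ + … + ρ^3); loss: 51·ρ^4/(1−ρ).
No profitable deviation ⇔ 11(1−ρ^4) ≤ 51·ρ^4, i.e. ρ^4 ≥ 11/(11+51) = 11/62.
Hence ρ ≥ (11/62)^(1/4) ≈ 0.649.

0.649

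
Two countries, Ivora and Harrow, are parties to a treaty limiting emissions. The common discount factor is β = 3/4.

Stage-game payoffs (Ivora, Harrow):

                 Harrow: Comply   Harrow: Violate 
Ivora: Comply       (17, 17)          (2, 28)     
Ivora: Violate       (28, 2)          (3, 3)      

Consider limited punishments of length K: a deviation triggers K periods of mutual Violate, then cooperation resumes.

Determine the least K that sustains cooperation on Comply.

IC: β(1−β^K)/(1−β) ≥ (28−17)/(17−3) = 11/14.
With β = 3/4: need 1 − β^K ≥ 11/14·(1−3/4)/(3/4), i.e. β^K ≤ 0.7381.
Since (3/4)^1 = 0.7500 and (3/4)^2 = 0.5625, the smallest such K is 2.

2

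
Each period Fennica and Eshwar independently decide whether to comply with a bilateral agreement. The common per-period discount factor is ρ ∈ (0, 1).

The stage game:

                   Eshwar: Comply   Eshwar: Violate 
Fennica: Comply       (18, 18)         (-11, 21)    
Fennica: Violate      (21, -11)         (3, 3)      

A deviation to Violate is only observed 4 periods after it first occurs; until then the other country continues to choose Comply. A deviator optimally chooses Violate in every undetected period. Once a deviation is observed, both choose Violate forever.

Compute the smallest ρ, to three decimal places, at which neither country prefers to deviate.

0.639

A deviator earns 21 for 4 periods, then 3 forever; cooperating earns 18 forever. Multiplying the IC by (1−ρ):
18 ≥ 21(1−ρ^4) + 3ρ^4, so 18·ρ^4 ≥ 3 and ρ^4 ≥ 1/6.
ρ ≥ (1/6)^(1/4) ≈ 0.639.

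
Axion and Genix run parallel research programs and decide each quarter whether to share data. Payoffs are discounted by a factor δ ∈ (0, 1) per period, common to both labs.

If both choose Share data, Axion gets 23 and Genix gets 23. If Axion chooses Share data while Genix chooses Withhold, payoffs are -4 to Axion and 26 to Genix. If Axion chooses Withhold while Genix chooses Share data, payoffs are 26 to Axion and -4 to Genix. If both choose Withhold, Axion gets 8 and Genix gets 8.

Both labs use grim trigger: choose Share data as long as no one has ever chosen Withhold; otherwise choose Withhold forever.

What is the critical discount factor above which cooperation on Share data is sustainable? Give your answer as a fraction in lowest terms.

23/(1−δ) ≥ 26 + 8δ/(1−δ)
23 ≥ 26 − 18δ
δ ≥ 3/18 = 1/6.

1/6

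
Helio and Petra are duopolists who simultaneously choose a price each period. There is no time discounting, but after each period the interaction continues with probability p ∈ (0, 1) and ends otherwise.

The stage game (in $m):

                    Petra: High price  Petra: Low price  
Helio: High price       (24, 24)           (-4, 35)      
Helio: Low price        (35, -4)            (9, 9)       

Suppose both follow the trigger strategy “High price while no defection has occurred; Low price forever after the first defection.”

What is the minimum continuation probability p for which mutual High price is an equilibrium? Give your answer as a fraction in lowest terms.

With no time discounting, the continuation probability p plays the role of the discount factor.
Grim-trigger IC: 24/(1−p) ≥ 35 + 9p/(1−p) ⇒ p ≥ (35−24)/(35−9) = 11/26.

11/26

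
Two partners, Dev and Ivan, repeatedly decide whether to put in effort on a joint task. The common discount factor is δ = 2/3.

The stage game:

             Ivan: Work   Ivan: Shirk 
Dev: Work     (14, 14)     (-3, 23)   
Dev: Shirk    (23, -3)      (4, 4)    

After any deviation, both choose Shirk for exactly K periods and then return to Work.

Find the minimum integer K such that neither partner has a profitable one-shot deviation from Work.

Need Σ_{k=1}^{K} δ^k ≥ (23−14)/(14−4) = 0.9000 at δ = 2/3.
At K = 1 the sum is 0.6667 < 0.9000; at K = 2 it is 1.1111 ≥ 0.9000.
So the minimum punishment length is K = 2.

2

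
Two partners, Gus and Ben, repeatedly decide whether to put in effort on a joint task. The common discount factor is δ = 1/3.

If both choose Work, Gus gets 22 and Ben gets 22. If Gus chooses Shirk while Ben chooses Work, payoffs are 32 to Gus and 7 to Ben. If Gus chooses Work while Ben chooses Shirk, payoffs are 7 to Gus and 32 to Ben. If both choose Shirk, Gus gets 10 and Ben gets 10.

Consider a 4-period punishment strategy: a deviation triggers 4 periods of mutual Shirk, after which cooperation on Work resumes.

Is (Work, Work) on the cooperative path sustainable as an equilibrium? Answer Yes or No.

No

IC: δ+…+δ^4 ≥ (32−22)/(22−10) = 5/6.
At δ = 1/3: partial sum = 0.4938 < 0.8333. Cooperation not sustainable.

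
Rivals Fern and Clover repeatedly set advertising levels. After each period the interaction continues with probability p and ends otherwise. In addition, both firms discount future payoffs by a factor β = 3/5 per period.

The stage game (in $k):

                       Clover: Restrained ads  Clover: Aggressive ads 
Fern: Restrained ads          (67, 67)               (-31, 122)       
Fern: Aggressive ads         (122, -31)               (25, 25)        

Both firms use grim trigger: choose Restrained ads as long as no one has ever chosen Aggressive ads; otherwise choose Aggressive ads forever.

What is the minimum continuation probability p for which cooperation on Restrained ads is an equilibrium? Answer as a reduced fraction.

With continuation probability p and discount β, the effective per-period discount factor is βp.
Grim-trigger IC: βp ≥ (122−67)/(122−25) = 55/97.
So p ≥ (55/97)/(3/5) = 275/291.

275/291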